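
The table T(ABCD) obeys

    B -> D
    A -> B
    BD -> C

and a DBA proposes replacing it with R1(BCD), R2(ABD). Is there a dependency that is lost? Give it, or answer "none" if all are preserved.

none

B → D lies within R1.
A → B lies within R2.
BD → C lies within R1.
Every dependency is enforceable on the fragments, so the decomposition is dependency-preserving.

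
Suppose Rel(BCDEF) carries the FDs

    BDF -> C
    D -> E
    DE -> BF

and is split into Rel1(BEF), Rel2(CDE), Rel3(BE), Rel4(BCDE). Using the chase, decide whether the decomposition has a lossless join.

Chase test. Columns are BCDEF; row i has aⱼ where attribute j ∈ Reli, else bᵢⱼ.
Initial tableau (one row per fragment):
  row 1: a1 b12 b13 a4 a5
  row 2: b21 a2 a3 a4 b25
  row 3: a1 b32 b33 a4 b35
  row 4: a1 a2 a3 a4 b45
Rows 2 and 4 agree on DE; apply DE→BF and equate their BF entries.
No row becomes fully distinguished — the join is lossy.

No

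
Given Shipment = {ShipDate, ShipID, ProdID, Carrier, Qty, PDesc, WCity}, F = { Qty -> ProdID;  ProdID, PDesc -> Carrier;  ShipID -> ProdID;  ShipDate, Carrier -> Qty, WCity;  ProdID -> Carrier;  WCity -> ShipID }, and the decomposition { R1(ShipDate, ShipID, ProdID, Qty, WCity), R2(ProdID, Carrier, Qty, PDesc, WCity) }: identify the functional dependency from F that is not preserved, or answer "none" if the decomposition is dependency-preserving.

Check ShipDate, Carrier → Qty, WCity: no single fragment contains all of {ShipDate, Carrier, Qty, WCity}, and the restricted closure of {ShipDate, Carrier} across the fragments never reaches {Qty, WCity}.
Qty → ProdID is preserved.
ProdID, PDesc → Carrier is preserved.
ShipID → ProdID is preserved.
ProdID → Carrier is preserved.
WCity → ShipID is preserved.

ShipDate, Carrier -> Qty, WCity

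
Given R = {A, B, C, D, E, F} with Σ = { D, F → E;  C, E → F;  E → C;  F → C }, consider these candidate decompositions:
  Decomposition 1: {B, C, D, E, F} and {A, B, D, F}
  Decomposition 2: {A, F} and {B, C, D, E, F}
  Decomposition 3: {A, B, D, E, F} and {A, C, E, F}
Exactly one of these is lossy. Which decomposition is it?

Decomposition 2

Decomposition 1: common = {B, D, F}, closure = {B, C, D, E, F} → lossless.
Decomposition 2: common = {F}, closure = {C, F} → lossy.
Decomposition 3: common = {A, E, F}, closure = {A, C, E, F} → lossless.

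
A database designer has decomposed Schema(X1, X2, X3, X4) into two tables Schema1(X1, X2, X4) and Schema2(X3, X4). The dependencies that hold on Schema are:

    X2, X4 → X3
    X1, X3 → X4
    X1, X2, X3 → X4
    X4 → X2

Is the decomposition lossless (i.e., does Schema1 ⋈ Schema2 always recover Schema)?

Yes

Common attributes: Schema1 ∩ Schema2 = {X4}.
Closure of {X4}: X4 → X2 applies, adding X2; X2, X4 → X3 applies, adding X3. So (X4)⁺ = {X2, X3, X4}.
This closure contains every attribute of Schema2, so Schema1 ∩ Schema2 → Schema2. The join is lossless.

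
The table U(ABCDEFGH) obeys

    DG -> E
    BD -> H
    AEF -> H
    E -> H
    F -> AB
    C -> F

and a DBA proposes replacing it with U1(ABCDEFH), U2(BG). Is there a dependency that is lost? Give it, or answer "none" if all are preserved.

DG -> E

Check DG → E: no single fragment contains all of {DEG}, and the restricted closure of {DG} across the fragments never reaches {E}.
BD → H is preserved.
AEF → H is preserved.
E → H is preserved.
F → AB is preserved.
C → F is preserved.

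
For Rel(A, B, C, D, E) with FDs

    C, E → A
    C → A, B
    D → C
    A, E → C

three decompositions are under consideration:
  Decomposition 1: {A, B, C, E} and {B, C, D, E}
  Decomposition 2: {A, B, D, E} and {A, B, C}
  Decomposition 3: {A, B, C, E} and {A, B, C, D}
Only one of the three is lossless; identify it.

Decomposition 1

Decomposition 1: common = {B, C, E}, closure = {A, B, C, E} → lossless.
Decomposition 2: common = {A, B}, closure = {A, B} → lossy.
Decomposition 3: common = {A, B, C}, closure = {A, B, C} → lossy.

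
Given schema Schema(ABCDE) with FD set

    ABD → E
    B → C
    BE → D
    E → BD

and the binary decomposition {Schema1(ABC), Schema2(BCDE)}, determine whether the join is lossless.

Common attributes: Schema1 ∩ Schema2 = {BC}.
No dependency enlarges {BC}, so (BC)⁺ = {BC}.
The closure contains neither all of Schema1 = {ABC} nor all of Schema2 = {BCDE}, so the common attributes are not a superkey of either fragment. The join is lossy.

No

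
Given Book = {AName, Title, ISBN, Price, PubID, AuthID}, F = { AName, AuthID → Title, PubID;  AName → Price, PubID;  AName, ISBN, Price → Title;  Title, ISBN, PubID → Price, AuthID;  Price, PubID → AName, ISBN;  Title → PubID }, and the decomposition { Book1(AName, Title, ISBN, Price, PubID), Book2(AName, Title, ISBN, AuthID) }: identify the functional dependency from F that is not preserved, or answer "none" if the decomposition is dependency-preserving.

AName, AuthID → Title, PubID: restricted closure across fragments reaches Title, PubID.
AName → Price, PubID lies within Book1.
AName, ISBN, Price → Title lies within Book1.
Title, ISBN, PubID → Price, AuthID: restricted closure across fragments reaches Price, AuthID.
Price, PubID → AName, ISBN lies within Book1.
Title → PubID lies within Book1.
Every dependency is enforceable on the fragments, so the decomposition is dependency-preserving.

none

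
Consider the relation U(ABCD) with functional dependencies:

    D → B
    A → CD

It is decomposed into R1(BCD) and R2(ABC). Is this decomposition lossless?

Common attributes: R1 ∩ R2 = {BC}.
No dependency enlarges {BC}, so (BC)⁺ = {BC}.
The closure contains neither all of R1 = {BCD} nor all of R2 = {ABC}, so the common attributes are not a superkey of either fragment. The join is lossy.

No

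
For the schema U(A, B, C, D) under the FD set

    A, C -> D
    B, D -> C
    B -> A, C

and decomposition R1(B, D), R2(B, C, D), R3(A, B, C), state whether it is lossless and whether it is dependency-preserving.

lossless but not dependency-preserving

Lossless test (chase): Rows 1 and 2 agree on B, D; apply B, D→C and equate their C entries. Rows 1 and 2 agree on B; apply B→A, C and equate their A, C entries. Rows 1 and 3 agree on B; apply B→A, C and equate their A, C entries. Rows 1 and 3 agree on A, C; apply A, C→D and equate their D entries. Row 1 is now all distinguished symbols — the join is lossless.
Dependency preservation: the restricted closure of {A, C} across the fragments never reaches {D}, so A, C → D cannot be enforced without a join — not preserved.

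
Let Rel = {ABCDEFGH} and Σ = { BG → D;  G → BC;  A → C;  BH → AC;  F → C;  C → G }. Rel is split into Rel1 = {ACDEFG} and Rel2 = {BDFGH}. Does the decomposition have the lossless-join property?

Common attributes: Rel1 ∩ Rel2 = {DFG}.
Closure of {DFG}: G → BC applies, adding BC. So (DFG)⁺ = {BCDFG}.
The closure contains neither all of Rel1 = {ACDEFG} nor all of Rel2 = {BDFGH}, so the common attributes are not a superkey of either fragment. The join is lossy.

No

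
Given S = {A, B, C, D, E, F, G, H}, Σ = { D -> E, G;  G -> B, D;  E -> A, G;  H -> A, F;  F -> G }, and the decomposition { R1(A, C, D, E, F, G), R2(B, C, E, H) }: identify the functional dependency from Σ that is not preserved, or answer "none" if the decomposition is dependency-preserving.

Check H → A, F: no single fragment contains all of {A, F, H}, and the restricted closure of {H} across the fragments never reaches {A, F}.
D → E, G is preserved.
G → B, D is preserved.
E → A, G is preserved.
F → G is preserved.

H -> A, F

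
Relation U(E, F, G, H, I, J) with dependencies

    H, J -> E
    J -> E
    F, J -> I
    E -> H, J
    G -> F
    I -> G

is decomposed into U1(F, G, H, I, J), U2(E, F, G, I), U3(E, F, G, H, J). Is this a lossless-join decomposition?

Yes

Chase test. Columns are E, F, G, H, I, J; row i has aⱼ where attribute j ∈ Ui, else bᵢⱼ.
Initial tableau (one row per fragment):
  row 1: b11 a2 a3 a4 a5 a6
  row 2: a1 a2 a3 b24 a5 b26
  row 3: a1 a2 a3 a4 b35 a6
Rows 1 and 3 agree on H, J; apply H, J→E and equate their E entries.
Rows 1 and 3 agree on F, J; apply F, J→I and equate their I entries.
Rows 1 and 2 agree on E; apply E→H, J and equate their H, J entries.
Row 1 is now all distinguished symbols — the join is lossless.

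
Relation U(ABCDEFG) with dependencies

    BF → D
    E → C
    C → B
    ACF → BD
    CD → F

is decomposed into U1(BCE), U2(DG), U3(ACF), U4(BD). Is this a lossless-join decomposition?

No

Chase test. Columns are ABCDEFG; row i has aⱼ where attribute j ∈ Ui, else bᵢⱼ.
Initial tableau (one row per fragment):
  row 1: b11 a2 a3 b14 a5 b16 b17
  row 2: b21 b22 b23 a4 b25 b26 a7
  row 3: a1 b32 a3 b34 b35 a6 b37
  row 4: b41 a2 b43 a4 b45 b46 b47
Rows 1 and 3 agree on C; apply C→B and equate their B entries.
No row becomes fully distinguished — the join is lossy.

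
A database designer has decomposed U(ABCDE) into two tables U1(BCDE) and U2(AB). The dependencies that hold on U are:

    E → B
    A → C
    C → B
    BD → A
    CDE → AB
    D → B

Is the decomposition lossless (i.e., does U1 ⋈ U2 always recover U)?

Common attributes: U1 ∩ U2 = {B}.
No dependency enlarges {B}, so (B)⁺ = {B}.
The closure contains neither all of U1 = {BCDE} nor all of U2 = {AB}, so the common attributes are not a superkey of either fragment. The join is lossy.

No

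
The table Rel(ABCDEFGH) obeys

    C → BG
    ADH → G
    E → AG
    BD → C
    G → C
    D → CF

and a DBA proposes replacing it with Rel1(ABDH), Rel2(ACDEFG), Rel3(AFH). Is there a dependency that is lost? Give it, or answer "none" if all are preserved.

C → BG

Check C → BG: no single fragment contains all of {BCG}, and the restricted closure of {C} across the fragments never reaches {BG}.
ADH → G is preserved.
E → AG is preserved.
BD → C is preserved.
G → C is preserved.
D → CF is preserved.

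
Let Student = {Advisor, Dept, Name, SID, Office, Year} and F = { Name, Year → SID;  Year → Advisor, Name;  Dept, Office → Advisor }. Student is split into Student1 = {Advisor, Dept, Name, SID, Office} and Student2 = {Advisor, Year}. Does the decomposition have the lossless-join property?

No

Common attributes: Student1 ∩ Student2 = {Advisor}.
No dependency enlarges {Advisor}, so (Advisor)⁺ = {Advisor}.
The closure contains neither all of Student1 = {Advisor, Dept, Name, SID, Office} nor all of Student2 = {Advisor, Year}, so the common attributes are not a superkey of either fragment. The join is lossy.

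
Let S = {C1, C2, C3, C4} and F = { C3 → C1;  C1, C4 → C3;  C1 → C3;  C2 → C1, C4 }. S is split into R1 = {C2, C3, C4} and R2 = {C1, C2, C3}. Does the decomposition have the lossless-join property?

Common attributes: R1 ∩ R2 = {C2, C3}.
Closure of {C2, C3}: C3 → C1 applies, adding C1; C2 → C1, C4 applies, adding C4. So (C2, C3)⁺ = {C1, C2, C3, C4}.
This closure contains every attribute of R1, so R1 ∩ R2 → R1. The join is lossless.

Yes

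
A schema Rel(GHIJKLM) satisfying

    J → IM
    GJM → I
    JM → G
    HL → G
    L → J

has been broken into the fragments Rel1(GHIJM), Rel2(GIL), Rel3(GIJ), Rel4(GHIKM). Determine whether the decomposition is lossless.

Chase test. Columns are GHIJKLM; row i has aⱼ where attribute j ∈ Reli, else bᵢⱼ.
Initial tableau (one row per fragment):
  row 1: a1 a2 a3 a4 b15 b16 a7
  row 2: a1 b22 a3 b24 b25 a6 b27
  row 3: a1 b32 a3 a4 b35 b36 b37
  row 4: a1 a2 a3 b44 a5 b46 a7
Rows 1 and 3 agree on J; apply J→IM and equate their IM entries.
No row becomes fully distinguished — the join is lossy.

No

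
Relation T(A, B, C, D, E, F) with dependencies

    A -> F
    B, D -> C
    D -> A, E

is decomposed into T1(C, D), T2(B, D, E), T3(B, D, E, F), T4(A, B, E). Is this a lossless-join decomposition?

Chase test. Columns are A, B, C, D, E, F; row i has aⱼ where attribute j ∈ Ti, else bᵢⱼ.
Initial tableau (one row per fragment):
  row 1: b11 b12 a3 a4 b15 b16
  row 2: b21 a2 b23 a4 a5 b26
  row 3: b31 a2 b33 a4 a5 a6
  row 4: a1 a2 b43 b44 a5 b46
Rows 2 and 3 agree on B, D; apply B, D→C and equate their C entries.
Rows 1 and 2 agree on D; apply D→A, E and equate their A, E entries.
Rows 1 and 3 agree on D; apply D→A, E and equate their A, E entries.
Rows 1 and 2 agree on A; apply A→F and equate their F entries.
Rows 1 and 3 agree on A; apply A→F and equate their F entries.
No row becomes fully distinguished — the join is lossy.

No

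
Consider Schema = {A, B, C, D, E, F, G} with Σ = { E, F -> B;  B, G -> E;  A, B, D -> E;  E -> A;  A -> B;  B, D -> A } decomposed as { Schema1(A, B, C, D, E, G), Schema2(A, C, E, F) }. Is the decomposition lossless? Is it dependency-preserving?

Lossless test: (A, C, E)⁺ = {A, B, C, E}, which is a superkey of neither fragment — lossy.
Dependency preservation: E, F → B is not contained in any single fragment, but the restricted closure of its left-hand side across the fragments still reaches the right-hand side; the remaining FDs each lie inside some fragment. All dependencies are preserved.

lossy but dependency-preserving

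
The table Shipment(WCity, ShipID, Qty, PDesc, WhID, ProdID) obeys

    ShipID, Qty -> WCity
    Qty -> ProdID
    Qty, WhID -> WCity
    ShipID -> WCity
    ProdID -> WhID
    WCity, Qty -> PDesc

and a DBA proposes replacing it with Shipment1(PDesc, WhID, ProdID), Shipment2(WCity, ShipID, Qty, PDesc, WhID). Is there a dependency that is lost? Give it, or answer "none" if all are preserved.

Qty -> ProdID

Check Qty → ProdID: no single fragment contains all of {Qty, ProdID}, and the restricted closure of {Qty} across the fragments never reaches {ProdID}.
ShipID, Qty → WCity is preserved.
Qty, WhID → WCity is preserved.
ShipID → WCity is preserved.
ProdID → WhID is preserved.
WCity, Qty → PDesc is preserved.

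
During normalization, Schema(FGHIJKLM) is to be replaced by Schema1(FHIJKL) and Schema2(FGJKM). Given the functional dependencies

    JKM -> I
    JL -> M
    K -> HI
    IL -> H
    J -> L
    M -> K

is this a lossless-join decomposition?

Common attributes: Schema1 ∩ Schema2 = {FJK}.
Closure of {FJK}: K → HI applies, adding HI; J → L applies, adding L; JL → M applies, adding M. So (FJK)⁺ = {FHIJKLM}.
This closure contains every attribute of Schema1, so Schema1 ∩ Schema2 → Schema1. The join is lossless.

Yes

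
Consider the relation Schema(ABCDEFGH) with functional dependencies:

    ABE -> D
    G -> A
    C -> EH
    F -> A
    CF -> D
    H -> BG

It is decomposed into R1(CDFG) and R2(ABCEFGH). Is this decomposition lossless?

Yes

Common attributes: R1 ∩ R2 = {CFG}.
Closure of {CFG}: G → A applies, adding A; C → EH applies, adding EH; CF → D applies, adding D; H → BG applies, adding B. So (CFG)⁺ = {ABCDEFGH}.
This closure contains every attribute of R1, so R1 ∩ R2 → R1. The join is lossless.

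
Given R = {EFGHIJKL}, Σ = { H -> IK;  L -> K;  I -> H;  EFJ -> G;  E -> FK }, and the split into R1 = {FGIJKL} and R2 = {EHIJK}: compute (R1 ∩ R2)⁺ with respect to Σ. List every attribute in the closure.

HIJK

R1 ∩ R2 = {IJK}.
I → H applies, adding H
Closure: {HIJK}.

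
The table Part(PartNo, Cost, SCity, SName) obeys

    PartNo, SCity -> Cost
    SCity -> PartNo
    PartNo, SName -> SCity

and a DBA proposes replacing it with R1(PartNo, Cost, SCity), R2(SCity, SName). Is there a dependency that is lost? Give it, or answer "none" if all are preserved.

Check PartNo, SName → SCity: no single fragment contains all of {PartNo, SCity, SName}, and the restricted closure of {PartNo, SName} across the fragments never reaches {SCity}.
PartNo, SCity → Cost is preserved.
SCity → PartNo is preserved.

PartNo, SName -> SCity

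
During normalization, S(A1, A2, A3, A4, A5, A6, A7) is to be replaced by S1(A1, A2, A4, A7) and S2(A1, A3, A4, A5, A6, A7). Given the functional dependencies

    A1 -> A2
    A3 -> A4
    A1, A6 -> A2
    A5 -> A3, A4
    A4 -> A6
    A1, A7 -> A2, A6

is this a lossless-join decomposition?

Yes

Common attributes: S1 ∩ S2 = {A1, A4, A7}.
Closure of {A1, A4, A7}: A1 → A2 applies, adding A2; A4 → A6 applies, adding A6. So (A1, A4, A7)⁺ = {A1, A2, A4, A6, A7}.
This closure contains every attribute of S1, so S1 ∩ S2 → S1. The join is lossless.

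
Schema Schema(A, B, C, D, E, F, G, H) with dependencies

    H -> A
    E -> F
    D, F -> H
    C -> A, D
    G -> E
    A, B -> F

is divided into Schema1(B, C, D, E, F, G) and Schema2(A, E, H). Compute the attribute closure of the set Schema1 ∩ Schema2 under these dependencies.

E, F

Schema1 ∩ Schema2 = {E}.
E → F applies, adding F
Closure: {E, F}.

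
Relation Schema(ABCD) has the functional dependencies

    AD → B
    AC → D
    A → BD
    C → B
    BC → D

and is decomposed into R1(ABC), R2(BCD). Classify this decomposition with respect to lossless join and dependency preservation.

lossless but not dependency-preserving

Lossless test: (BC)⁺ = {BCD}, which contains all of one fragment — lossless.
Dependency preservation: the restricted closure of {A} across the fragments never reaches {BD}, so A → BD cannot be enforced without a join — not preserved.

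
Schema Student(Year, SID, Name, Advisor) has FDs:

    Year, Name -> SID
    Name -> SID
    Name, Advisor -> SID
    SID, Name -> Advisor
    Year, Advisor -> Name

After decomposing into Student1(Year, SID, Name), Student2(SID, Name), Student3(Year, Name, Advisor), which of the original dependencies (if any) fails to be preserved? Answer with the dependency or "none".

none

Year, Name → SID lies within Student1.
Name → SID lies within Student1.
Name, Advisor → SID: restricted closure across fragments reaches SID.
SID, Name → Advisor: restricted closure across fragments reaches Advisor.
Year, Advisor → Name lies within Student3.
Every dependency is enforceable on the fragments, so the decomposition is dependency-preserving.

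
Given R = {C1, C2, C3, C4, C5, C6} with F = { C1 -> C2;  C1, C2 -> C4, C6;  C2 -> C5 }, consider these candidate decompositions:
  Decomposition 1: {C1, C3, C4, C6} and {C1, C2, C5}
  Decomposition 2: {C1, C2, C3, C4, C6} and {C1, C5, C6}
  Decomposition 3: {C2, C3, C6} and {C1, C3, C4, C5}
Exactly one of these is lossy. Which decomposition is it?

Decomposition 1: common = {C1}, closure = {C1, C2, C4, C5, C6} → lossless.
Decomposition 2: common = {C1, C6}, closure = {C1, C2, C4, C5, C6} → lossless.
Decomposition 3: common = {C3}, closure = {C3} → lossy.

Decomposition 3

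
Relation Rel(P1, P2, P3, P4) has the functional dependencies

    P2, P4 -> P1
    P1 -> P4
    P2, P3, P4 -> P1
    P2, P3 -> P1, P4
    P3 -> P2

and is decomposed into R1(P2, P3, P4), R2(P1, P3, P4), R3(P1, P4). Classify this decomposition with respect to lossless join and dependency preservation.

Lossless test (chase): Rows 1 and 2 agree on P3; apply P3→P2 and equate their P2 entries. Rows 1 and 2 agree on P2, P4; apply P2, P4→P1 and equate their P1 entries. Row 1 is now all distinguished symbols — the join is lossless.
Dependency preservation: the restricted closure of {P2, P4} across the fragments never reaches {P1}, so P2, P4 → P1 cannot be enforced without a join — not preserved.

lossless but not dependency-preserving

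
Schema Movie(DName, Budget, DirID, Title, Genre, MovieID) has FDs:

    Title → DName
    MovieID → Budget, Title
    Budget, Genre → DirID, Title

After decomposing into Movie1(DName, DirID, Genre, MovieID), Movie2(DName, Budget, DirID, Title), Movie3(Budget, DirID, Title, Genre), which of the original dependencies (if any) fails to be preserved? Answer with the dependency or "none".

MovieID → Budget, Title

Check MovieID → Budget, Title: no single fragment contains all of {Budget, Title, MovieID}, and the restricted closure of {MovieID} across the fragments never reaches {Budget, Title}.
Title → DName is preserved.
Budget, Genre → DirID, Title is preserved.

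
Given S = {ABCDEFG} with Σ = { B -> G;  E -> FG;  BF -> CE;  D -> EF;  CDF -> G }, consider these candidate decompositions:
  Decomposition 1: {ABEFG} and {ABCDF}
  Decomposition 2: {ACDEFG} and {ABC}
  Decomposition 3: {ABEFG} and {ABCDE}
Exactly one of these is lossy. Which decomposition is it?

Decomposition 1: common = {ABF}, closure = {ABCEFG} → lossless.
Decomposition 2: common = {AC}, closure = {AC} → lossy.
Decomposition 3: common = {ABE}, closure = {ABCEFG} → lossless.

Decomposition 2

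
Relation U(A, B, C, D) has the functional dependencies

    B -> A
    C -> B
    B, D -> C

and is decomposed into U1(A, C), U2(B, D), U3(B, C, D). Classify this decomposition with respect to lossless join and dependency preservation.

Lossless test (chase): Rows 2 and 3 agree on B; apply B→A and equate their A entries. Rows 1 and 3 agree on C; apply C→B and equate their B entries. Rows 2 and 3 agree on B, D; apply B, D→C and equate their C entries. Rows 1 and 2 agree on B; apply B→A and equate their A entries. Row 2 is now all distinguished symbols — the join is lossless.
Dependency preservation: the restricted closure of {B} across the fragments never reaches {A}, so B → A cannot be enforced without a join — not preserved.

lossless but not dependency-preserving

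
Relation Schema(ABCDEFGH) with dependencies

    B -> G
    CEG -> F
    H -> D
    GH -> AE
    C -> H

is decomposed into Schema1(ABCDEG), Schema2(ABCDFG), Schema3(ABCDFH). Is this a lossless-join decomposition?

Chase test. Columns are ABCDEFGH; row i has aⱼ where attribute j ∈ Schemai, else bᵢⱼ.
Initial tableau (one row per fragment):
  row 1: a1 a2 a3 a4 a5 b16 a7 b18
  row 2: a1 a2 a3 a4 b25 a6 a7 b28
  row 3: a1 a2 a3 a4 b35 a6 b37 a8
Rows 1 and 3 agree on B; apply B→G and equate their G entries.
Rows 1 and 2 agree on C; apply C→H and equate their H entries.
Rows 1 and 3 agree on C; apply C→H and equate their H entries.
Rows 1 and 2 agree on GH; apply GH→AE and equate their AE entries.
Rows 1 and 3 agree on GH; apply GH→AE and equate their AE entries.
Rows 1 and 2 agree on CEG; apply CEG→F and equate their F entries.
Row 1 is now all distinguished symbols — the join is lossless.

Yes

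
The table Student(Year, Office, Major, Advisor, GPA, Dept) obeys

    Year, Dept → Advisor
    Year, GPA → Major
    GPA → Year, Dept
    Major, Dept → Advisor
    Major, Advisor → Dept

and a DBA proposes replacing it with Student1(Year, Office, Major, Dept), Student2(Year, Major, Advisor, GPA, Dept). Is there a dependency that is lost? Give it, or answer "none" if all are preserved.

none

Year, Dept → Advisor lies within Student2.
Year, GPA → Major lies within Student2.
GPA → Year, Dept lies within Student2.
Major, Dept → Advisor lies within Student2.
Major, Advisor → Dept lies within Student2.
Every dependency is enforceable on the fragments, so the decomposition is dependency-preserving.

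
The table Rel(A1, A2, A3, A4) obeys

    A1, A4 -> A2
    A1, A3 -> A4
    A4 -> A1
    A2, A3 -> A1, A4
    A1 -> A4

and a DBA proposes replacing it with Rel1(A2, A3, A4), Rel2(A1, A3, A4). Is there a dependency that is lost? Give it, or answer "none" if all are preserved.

A1, A4 → A2: restricted closure across fragments reaches A2.
A1, A3 → A4 lies within Rel2.
A4 → A1 lies within Rel2.
A2, A3 → A1, A4: restricted closure across fragments reaches A1, A4.
A1 → A4 lies within Rel2.
Every dependency is enforceable on the fragments, so the decomposition is dependency-preserving.

none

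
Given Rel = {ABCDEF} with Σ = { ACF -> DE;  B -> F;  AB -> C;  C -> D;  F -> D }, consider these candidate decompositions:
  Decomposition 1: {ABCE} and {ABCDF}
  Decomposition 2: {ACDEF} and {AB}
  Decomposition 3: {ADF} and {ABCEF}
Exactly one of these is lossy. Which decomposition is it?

Decomposition 2

Decomposition 1: common = {ABC}, closure = {ABCDEF} → lossless.
Decomposition 2: common = {A}, closure = {A} → lossy.
Decomposition 3: common = {AF}, closure = {ADF} → lossless.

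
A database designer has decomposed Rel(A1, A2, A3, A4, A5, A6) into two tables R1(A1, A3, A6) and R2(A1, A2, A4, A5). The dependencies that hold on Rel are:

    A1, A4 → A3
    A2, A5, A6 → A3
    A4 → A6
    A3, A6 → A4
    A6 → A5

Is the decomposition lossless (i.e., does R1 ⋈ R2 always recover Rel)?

No

Common attributes: R1 ∩ R2 = {A1}.
No dependency enlarges {A1}, so (A1)⁺ = {A1}.
The closure contains neither all of R1 = {A1, A3, A6} nor all of R2 = {A1, A2, A4, A5}, so the common attributes are not a superkey of either fragment. The join is lossy.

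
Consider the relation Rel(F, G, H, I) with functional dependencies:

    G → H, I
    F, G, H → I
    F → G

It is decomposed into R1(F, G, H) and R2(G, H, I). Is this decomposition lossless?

Yes

Common attributes: R1 ∩ R2 = {G, H}.
Closure of {G, H}: G → H, I applies, adding I. So (G, H)⁺ = {G, H, I}.
This closure contains every attribute of R2, so R1 ∩ R2 → R2. The join is lossless.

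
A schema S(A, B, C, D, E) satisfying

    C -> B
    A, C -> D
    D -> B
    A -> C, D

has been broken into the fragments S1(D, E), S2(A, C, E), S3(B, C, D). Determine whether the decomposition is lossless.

No

Chase test. Columns are A, B, C, D, E; row i has aⱼ where attribute j ∈ Si, else bᵢⱼ.
Initial tableau (one row per fragment):
  row 1: b11 b12 b13 a4 a5
  row 2: a1 b22 a3 b24 a5
  row 3: b31 a2 a3 a4 b35
Rows 2 and 3 agree on C; apply C→B and equate their B entries.
Rows 1 and 3 agree on D; apply D→B and equate their B entries.
No row becomes fully distinguished — the join is lossy.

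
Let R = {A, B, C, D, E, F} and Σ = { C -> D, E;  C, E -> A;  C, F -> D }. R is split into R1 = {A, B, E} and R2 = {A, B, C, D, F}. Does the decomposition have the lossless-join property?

Common attributes: R1 ∩ R2 = {A, B}.
No dependency enlarges {A, B}, so (A, B)⁺ = {A, B}.
The closure contains neither all of R1 = {A, B, E} nor all of R2 = {A, B, C, D, F}, so the common attributes are not a superkey of either fragment. The join is lossy.

No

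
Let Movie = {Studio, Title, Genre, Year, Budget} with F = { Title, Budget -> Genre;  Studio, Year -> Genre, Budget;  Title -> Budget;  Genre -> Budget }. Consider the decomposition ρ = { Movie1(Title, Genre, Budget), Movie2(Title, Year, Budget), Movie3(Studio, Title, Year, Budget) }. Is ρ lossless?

Chase test. Columns are Studio, Title, Genre, Year, Budget; row i has aⱼ where attribute j ∈ Moviei, else bᵢⱼ.
Initial tableau (one row per fragment):
  row 1: b11 a2 a3 b14 a5
  row 2: b21 a2 b23 a4 a5
  row 3: a1 a2 b33 a4 a5
Rows 1 and 2 agree on Title, Budget; apply Title, Budget→Genre and equate their Genre entries.
Rows 1 and 3 agree on Title, Budget; apply Title, Budget→Genre and equate their Genre entries.
Row 3 is now all distinguished symbols — the join is lossless.

Yes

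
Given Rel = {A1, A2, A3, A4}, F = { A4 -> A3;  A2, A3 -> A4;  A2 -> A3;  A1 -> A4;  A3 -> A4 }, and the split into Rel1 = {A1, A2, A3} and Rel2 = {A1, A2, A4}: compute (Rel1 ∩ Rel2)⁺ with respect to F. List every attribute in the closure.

Rel1 ∩ Rel2 = {A1, A2}.
A2 → A3 applies, adding A3
A1 → A4 applies, adding A4
Closure: {A1, A2, A3, A4}.

A1, A2, A3, A4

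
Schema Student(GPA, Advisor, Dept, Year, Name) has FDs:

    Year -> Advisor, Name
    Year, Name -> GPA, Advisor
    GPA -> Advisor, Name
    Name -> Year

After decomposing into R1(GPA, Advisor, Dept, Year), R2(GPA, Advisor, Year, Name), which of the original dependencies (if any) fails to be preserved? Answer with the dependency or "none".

none

Year → Advisor, Name lies within R2.
Year, Name → GPA, Advisor lies within R2.
GPA → Advisor, Name lies within R2.
Name → Year lies within R2.
Every dependency is enforceable on the fragments, so the decomposition is dependency-preserving.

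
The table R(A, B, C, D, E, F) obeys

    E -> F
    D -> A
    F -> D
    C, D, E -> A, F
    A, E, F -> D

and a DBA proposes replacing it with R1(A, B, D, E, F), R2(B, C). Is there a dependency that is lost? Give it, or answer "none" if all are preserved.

E → F lies within R1.
D → A lies within R1.
F → D lies within R1.
C, D, E → A, F: restricted closure across fragments reaches A, F.
A, E, F → D lies within R1.
Every dependency is enforceable on the fragments, so the decomposition is dependency-preserving.

none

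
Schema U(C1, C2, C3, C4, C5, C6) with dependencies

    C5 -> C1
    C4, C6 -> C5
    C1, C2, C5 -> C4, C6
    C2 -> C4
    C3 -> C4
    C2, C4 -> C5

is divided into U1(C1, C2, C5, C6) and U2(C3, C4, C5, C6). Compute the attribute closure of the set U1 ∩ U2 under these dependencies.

C1, C5, C6

U1 ∩ U2 = {C5, C6}.
C5 → C1 applies, adding C1
Closure: {C1, C5, C6}.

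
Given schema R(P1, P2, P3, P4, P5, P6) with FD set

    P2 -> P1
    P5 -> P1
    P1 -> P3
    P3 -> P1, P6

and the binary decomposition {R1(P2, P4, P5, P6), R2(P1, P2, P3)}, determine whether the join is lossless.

Yes

Common attributes: R1 ∩ R2 = {P2}.
Closure of {P2}: P2 → P1 applies, adding P1; P1 → P3 applies, adding P3; P3 → P1, P6 applies, adding P6. So (P2)⁺ = {P1, P2, P3, P6}.
This closure contains every attribute of R2, so R1 ∩ R2 → R2. The join is lossless.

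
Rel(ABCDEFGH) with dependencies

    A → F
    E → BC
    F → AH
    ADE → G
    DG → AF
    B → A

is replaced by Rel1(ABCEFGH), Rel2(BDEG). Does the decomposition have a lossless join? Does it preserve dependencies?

lossless but not dependency-preserving

Lossless test: (BEG)⁺ = {ABCEFGH}, which contains all of one fragment — lossless.
Dependency preservation: the restricted closure of {DG} across the fragments never reaches {AF}, so DG → AF cannot be enforced without a join — not preserved.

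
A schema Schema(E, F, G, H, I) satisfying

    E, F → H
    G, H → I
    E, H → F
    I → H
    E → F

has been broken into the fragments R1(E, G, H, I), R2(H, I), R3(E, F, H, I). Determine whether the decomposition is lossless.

Chase test. Columns are E, F, G, H, I; row i has aⱼ where attribute j ∈ Ri, else bᵢⱼ.
Initial tableau (one row per fragment):
  row 1: a1 b12 a3 a4 a5
  row 2: b21 b22 b23 a4 a5
  row 3: a1 a2 b33 a4 a5
Rows 1 and 3 agree on E, H; apply E, H→F and equate their F entries.
Row 1 is now all distinguished symbols — the join is lossless.

Yes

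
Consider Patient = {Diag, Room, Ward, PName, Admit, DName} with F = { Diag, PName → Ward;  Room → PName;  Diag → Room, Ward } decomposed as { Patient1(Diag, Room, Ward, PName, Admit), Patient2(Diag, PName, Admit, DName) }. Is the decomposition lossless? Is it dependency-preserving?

lossless and dependency-preserving

Lossless test: (Diag, PName, Admit)⁺ = {Diag, Room, Ward, PName, Admit}, which contains all of one fragment — lossless.
Dependency preservation: every FD's attributes lie within a single fragment, so each can be enforced locally — preserved.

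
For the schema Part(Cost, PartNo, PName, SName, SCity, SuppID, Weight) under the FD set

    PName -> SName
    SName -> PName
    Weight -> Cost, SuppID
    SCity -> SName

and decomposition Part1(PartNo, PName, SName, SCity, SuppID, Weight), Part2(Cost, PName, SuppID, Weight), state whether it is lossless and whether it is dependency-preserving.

lossless and dependency-preserving

Lossless test: (PName, SuppID, Weight)⁺ = {Cost, PName, SName, SuppID, Weight}, which contains all of one fragment — lossless.
Dependency preservation: every FD's attributes lie within a single fragment, so each can be enforced locally — preserved.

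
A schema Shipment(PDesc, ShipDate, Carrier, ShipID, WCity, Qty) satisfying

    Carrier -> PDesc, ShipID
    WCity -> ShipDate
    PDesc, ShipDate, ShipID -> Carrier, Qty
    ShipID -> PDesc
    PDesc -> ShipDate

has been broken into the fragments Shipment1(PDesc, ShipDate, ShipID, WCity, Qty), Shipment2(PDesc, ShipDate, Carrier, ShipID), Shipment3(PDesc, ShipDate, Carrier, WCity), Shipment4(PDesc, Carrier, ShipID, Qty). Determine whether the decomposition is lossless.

Yes

Chase test. Columns are PDesc, ShipDate, Carrier, ShipID, WCity, Qty; row i has aⱼ where attribute j ∈ Shipmenti, else bᵢⱼ.
Initial tableau (one row per fragment):
  row 1: a1 a2 b13 a4 a5 a6
  row 2: a1 a2 a3 a4 b25 b26
  row 3: a1 a2 a3 b34 a5 b36
  row 4: a1 b42 a3 a4 b45 a6
Rows 2 and 3 agree on Carrier; apply Carrier→PDesc, ShipID and equate their PDesc, ShipID entries.
Rows 1 and 2 agree on PDesc, ShipDate, ShipID; apply PDesc, ShipDate, ShipID→Carrier, Qty and equate their Carrier, Qty entries.
Rows 1 and 3 agree on PDesc, ShipDate, ShipID; apply PDesc, ShipDate, ShipID→Carrier, Qty and equate their Carrier, Qty entries.
Rows 1 and 4 agree on PDesc; apply PDesc→ShipDate and equate their ShipDate entries.
Row 1 is now all distinguished symbols — the join is lossless.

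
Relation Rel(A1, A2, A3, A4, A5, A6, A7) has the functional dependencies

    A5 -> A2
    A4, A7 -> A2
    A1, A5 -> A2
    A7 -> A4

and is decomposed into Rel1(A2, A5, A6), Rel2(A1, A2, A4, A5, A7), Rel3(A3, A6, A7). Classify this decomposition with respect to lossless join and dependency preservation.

Lossless test (chase): Rows 2 and 3 agree on A7; apply A7→A4 and equate their A4 entries. Rows 2 and 3 agree on A4, A7; apply A4, A7→A2 and equate their A2 entries. No row becomes fully distinguished — the join is lossy.
Dependency preservation: every FD's attributes lie within a single fragment, so each can be enforced locally — preserved.

lossy but dependency-preserving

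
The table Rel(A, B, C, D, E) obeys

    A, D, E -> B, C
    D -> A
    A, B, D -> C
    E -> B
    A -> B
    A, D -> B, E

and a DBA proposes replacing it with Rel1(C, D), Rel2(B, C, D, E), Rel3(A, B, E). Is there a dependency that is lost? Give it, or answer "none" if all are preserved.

Check D → A: no single fragment contains all of {A, D}, and the restricted closure of {D} across the fragments never reaches {A}.
A, D, E → B, C is preserved.
A, B, D → C is preserved.
E → B is preserved.
A → B is preserved.
A, D → B, E is preserved.

D -> A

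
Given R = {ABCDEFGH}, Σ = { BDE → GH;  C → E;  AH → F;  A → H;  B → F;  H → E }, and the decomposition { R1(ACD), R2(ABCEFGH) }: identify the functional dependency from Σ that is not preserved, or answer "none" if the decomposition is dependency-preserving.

BDE → GH

Check BDE → GH: no single fragment contains all of {BDEGH}, and the restricted closure of {BDE} across the fragments never reaches {GH}.
C → E is preserved.
AH → F is preserved.
A → H is preserved.
B → F is preserved.
H → E is preserved.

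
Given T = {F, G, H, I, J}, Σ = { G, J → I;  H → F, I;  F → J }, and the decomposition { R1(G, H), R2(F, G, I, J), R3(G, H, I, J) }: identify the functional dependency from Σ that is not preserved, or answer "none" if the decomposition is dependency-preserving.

H → F, I

Check H → F, I: no single fragment contains all of {F, H, I}, and the restricted closure of {H} across the fragments never reaches {F, I}.
G, J → I is preserved.
F → J is preserved.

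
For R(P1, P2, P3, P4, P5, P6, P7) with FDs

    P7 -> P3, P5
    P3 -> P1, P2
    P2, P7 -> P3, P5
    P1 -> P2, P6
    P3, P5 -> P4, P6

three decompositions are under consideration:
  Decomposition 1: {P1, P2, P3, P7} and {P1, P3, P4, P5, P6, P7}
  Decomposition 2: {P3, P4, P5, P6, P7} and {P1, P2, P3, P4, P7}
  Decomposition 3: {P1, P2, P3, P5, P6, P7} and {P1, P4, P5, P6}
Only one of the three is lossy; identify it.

Decomposition 3

Decomposition 1: common = {P1, P3, P7}, closure = {P1, P2, P3, P4, P5, P6, P7} → lossless.
Decomposition 2: common = {P3, P4, P7}, closure = {P1, P2, P3, P4, P5, P6, P7} → lossless.
Decomposition 3: common = {P1, P5, P6}, closure = {P1, P2, P5, P6} → lossy.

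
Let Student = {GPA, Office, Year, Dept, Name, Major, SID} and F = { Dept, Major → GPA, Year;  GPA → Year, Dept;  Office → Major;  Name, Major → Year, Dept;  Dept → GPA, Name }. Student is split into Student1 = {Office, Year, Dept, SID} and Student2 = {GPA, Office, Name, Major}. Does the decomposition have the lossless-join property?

No

Common attributes: Student1 ∩ Student2 = {Office}.
Closure of {Office}: Office → Major applies, adding Major. So (Office)⁺ = {Office, Major}.
The closure contains neither all of Student1 = {Office, Year, Dept, SID} nor all of Student2 = {GPA, Office, Name, Major}, so the common attributes are not a superkey of either fragment. The join is lossy.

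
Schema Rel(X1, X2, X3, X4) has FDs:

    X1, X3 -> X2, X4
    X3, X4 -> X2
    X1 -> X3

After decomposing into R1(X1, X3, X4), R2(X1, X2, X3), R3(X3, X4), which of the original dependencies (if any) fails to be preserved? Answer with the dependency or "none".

X3, X4 -> X2

Check X3, X4 → X2: no single fragment contains all of {X2, X3, X4}, and the restricted closure of {X3, X4} across the fragments never reaches {X2}.
X1, X3 → X2, X4 is preserved.
X1 → X3 is preserved.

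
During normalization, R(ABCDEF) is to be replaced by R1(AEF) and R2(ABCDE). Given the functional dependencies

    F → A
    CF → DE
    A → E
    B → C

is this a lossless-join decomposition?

Common attributes: R1 ∩ R2 = {AE}.
No dependency enlarges {AE}, so (AE)⁺ = {AE}.
The closure contains neither all of R1 = {AEF} nor all of R2 = {ABCDE}, so the common attributes are not a superkey of either fragment. The join is lossy.

No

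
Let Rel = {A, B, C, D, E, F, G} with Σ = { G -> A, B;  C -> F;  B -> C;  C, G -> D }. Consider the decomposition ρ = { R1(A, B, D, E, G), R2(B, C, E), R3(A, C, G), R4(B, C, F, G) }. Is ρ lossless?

Yes

Chase test. Columns are A, B, C, D, E, F, G; row i has aⱼ where attribute j ∈ Ri, else bᵢⱼ.
Initial tableau (one row per fragment):
  row 1: a1 a2 b13 a4 a5 b16 a7
  row 2: b21 a2 a3 b24 a5 b26 b27
  row 3: a1 b32 a3 b34 b35 b36 a7
  row 4: b41 a2 a3 b44 b45 a6 a7
Rows 1 and 3 agree on G; apply G→A, B and equate their A, B entries.
Rows 1 and 4 agree on G; apply G→A, B and equate their A, B entries.
Rows 2 and 3 agree on C; apply C→F and equate their F entries.
Rows 2 and 4 agree on C; apply C→F and equate their F entries.
Rows 1 and 2 agree on B; apply B→C and equate their C entries.
Rows 1 and 3 agree on C, G; apply C, G→D and equate their D entries.
Rows 1 and 4 agree on C, G; apply C, G→D and equate their D entries.
Rows 1 and 2 agree on C; apply C→F and equate their F entries.
Row 1 is now all distinguished symbols — the join is lossless.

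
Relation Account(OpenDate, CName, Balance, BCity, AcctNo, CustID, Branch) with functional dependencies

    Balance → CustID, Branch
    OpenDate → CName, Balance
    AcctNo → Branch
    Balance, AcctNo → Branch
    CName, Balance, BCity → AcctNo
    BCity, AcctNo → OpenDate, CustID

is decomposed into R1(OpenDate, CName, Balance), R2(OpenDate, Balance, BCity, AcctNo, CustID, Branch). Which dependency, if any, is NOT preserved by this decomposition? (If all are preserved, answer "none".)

CName, Balance, BCity → AcctNo

Check CName, Balance, BCity → AcctNo: no single fragment contains all of {CName, Balance, BCity, AcctNo}, and the restricted closure of {CName, Balance, BCity} across the fragments never reaches {AcctNo}.
Balance → CustID, Branch is preserved.
OpenDate → CName, Balance is preserved.
AcctNo → Branch is preserved.
Balance, AcctNo → Branch is preserved.
BCity, AcctNo → OpenDate, CustID is preserved.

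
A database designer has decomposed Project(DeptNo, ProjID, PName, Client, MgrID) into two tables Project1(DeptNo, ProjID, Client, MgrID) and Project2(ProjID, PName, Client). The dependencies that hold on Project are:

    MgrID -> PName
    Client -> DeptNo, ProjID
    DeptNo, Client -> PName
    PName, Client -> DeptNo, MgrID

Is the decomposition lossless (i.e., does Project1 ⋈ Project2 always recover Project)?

Common attributes: Project1 ∩ Project2 = {ProjID, Client}.
Closure of {ProjID, Client}: Client → DeptNo, ProjID applies, adding DeptNo; DeptNo, Client → PName applies, adding PName; PName, Client → DeptNo, MgrID applies, adding MgrID. So (ProjID, Client)⁺ = {DeptNo, ProjID, PName, Client, MgrID}.
This closure contains every attribute of Project1, so Project1 ∩ Project2 → Project1. The join is lossless.

Yes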